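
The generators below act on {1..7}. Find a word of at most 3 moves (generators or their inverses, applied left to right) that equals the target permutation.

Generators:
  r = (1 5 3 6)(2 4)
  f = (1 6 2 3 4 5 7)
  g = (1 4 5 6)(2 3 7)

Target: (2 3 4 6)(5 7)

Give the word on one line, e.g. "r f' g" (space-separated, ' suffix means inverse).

r' f'

  after r': (1 6 3 5)(2 4)
  after f': (2 3 4 6)(5 7)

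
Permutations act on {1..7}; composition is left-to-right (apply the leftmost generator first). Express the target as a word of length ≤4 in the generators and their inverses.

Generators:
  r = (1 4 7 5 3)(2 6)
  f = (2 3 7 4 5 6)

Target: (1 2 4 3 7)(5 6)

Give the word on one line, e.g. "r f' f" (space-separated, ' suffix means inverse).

f r' f'

  after f: (2 3 7 4 5 6)
  after r': (1 3 4 7)(2 5)
  after f': (1 2 4 3 7)(5 6)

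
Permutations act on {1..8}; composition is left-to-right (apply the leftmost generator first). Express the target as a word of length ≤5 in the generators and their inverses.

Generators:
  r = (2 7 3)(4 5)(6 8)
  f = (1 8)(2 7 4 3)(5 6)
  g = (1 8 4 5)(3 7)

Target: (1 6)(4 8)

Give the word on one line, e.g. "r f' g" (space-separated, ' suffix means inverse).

  after r': (2 3 7)(4 5)(6 8)
  after g: (1 8 6 4)(2 7)
  after r': (1 6 5 4)(3 7)
  after g: (1 6)(4 8)

r' g r' g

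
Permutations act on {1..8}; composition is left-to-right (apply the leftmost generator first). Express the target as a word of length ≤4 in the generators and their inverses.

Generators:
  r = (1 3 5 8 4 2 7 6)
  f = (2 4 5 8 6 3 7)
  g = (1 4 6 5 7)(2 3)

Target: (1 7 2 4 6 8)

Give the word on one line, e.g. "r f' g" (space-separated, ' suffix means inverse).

  after f: (2 4 5 8 6 3 7)
  after r: (1 3 6 5 4 8)
  after f: (1 7 2 4 6 8)

f r f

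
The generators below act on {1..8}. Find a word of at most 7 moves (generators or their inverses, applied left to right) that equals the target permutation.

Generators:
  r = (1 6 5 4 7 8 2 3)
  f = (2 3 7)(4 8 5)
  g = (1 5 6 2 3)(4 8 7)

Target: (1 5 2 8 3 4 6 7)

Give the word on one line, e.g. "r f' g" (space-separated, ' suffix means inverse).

g' r' f' g f'

  after g': (1 3 2 6 5)(4 7 8)
  after r': (1 2)(3 8 5)
  after f': (1 7 3 4 5 2)
  after g: (1 4 6 2 5 3 8 7)
  after f': (1 5 2 8 3 4 6 7)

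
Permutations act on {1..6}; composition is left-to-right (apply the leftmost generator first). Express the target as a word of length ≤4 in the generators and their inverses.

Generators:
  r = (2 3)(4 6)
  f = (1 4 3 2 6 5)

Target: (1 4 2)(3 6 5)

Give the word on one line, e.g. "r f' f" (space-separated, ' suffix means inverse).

  after r: (2 3)(4 6)
  after f': (1 5 6)(2 4)
  after f': (1 6 5 2)(3 4)
  after r': (1 4 2)(3 6 5)

r f' f' r'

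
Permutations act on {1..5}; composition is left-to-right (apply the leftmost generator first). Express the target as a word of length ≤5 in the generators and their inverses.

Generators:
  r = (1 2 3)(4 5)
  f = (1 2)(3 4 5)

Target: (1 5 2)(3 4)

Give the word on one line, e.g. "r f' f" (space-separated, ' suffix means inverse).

f' r f' f' r'

  after f': (1 2)(3 5 4)
  after r: (1 3 4)
  after f': (1 5 4 2)
  after f': (1 4)(3 5)
  after r': (1 5 2)(3 4)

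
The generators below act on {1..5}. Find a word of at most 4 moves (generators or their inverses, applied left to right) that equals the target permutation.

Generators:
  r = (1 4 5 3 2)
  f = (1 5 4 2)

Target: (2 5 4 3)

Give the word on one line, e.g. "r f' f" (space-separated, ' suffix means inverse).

  after f': (1 2 4 5)
  after r: (2 5 4 3)

f' r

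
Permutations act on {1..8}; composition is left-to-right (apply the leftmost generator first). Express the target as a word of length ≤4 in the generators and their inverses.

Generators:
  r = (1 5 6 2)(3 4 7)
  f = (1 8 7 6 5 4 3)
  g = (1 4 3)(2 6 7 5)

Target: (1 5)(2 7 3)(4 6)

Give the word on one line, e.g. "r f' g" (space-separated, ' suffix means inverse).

  after r: (1 5 6 2)(3 4 7)
  after g: (1 2 4 5 7)
  after g: (1 6 7 4 2 3)
  after r': (1 5)(2 7 3)(4 6)

r g g r'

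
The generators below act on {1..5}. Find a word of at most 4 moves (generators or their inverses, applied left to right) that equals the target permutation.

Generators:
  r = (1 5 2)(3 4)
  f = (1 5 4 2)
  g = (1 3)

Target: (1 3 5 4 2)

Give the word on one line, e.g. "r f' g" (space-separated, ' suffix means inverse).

f' g r g'

  after f': (1 2 4 5)
  after g: (1 2 4 5 3)
  after r: (2 3 5 4)
  after g': (1 3 5 4 2)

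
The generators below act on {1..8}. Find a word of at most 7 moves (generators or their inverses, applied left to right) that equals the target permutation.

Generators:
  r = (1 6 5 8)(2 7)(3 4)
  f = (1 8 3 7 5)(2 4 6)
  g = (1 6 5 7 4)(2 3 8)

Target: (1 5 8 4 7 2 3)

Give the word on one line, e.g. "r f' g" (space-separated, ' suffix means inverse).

  after g': (1 4 7 5 6)(2 8 3)
  after r': (1 3 7 6 8 4 2 5)
  after r': (1 4 7)(2 6 5 8 3)
  after f: (1 6)(3 4 5)(7 8)
  after g: (1 5 8 4 7 2 3)

g' r' r' f g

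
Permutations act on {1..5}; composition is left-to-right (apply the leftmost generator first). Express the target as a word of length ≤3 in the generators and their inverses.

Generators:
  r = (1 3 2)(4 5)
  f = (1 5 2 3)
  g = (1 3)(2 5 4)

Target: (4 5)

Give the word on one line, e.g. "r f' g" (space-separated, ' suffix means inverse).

r' r' r'

  after r': (1 2 3)(4 5)
  after r': (1 3 2)
  after r': (4 5)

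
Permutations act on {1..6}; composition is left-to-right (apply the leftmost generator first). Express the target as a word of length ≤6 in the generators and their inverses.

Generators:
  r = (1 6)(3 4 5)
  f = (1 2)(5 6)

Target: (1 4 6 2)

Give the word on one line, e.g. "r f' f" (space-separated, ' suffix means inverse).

  after r: (1 6)(3 4 5)
  after f: (1 5 3 4 6 2)
  after r: (1 3 5 4)(2 6)
  after r: (1 4 6 2)

r f r r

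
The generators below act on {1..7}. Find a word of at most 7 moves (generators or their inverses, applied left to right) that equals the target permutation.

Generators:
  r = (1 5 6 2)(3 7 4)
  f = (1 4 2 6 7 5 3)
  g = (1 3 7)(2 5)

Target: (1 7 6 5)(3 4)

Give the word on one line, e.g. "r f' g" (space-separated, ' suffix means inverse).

f' g r' f' f'

  after f': (1 3 5 7 6 2 4)
  after g: (1 7 6 5)(2 4 3)
  after r': (1 3 6)(2 7 5)
  after f': (1 5 4)(2 6 3)
  after f': (1 7 6 5)(3 4)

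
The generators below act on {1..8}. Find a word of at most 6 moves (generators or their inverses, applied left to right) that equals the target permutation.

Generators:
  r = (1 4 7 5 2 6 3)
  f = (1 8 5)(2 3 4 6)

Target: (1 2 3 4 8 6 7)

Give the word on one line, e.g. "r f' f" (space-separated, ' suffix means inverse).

  after f: (1 8 5)(2 3 4 6)
  after r: (1 8 2)(3 7 5 4)
  after r: (1 8 6 3 5 7 2 4)
  after f: (1 5 7 3)(2 6 4 8)
  after r: (1 2 3 4 8 6 7)

f r r f r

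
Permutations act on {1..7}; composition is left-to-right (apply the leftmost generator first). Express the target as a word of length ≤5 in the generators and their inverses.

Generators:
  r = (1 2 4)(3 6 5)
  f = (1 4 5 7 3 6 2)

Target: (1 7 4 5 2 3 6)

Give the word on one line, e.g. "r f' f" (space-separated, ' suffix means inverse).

r f' f' f' r'

  after r: (1 2 4)(3 6 5)
  after f': (1 6 4 2)(5 7)
  after f': (1 3 7 4 6)
  after f': (1 7)(2 6)(3 5 4)
  after r': (1 7 4 5 2 3 6)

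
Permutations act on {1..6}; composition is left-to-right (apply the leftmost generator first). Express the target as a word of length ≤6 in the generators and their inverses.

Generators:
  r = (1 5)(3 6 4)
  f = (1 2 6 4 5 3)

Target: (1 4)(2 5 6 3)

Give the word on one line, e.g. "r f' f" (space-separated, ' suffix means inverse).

r' r' f' r'

  after r': (1 5)(3 4 6)
  after r': (3 6 4)
  after f': (1 3 2)(4 5)
  after r': (1 4)(2 5 6 3)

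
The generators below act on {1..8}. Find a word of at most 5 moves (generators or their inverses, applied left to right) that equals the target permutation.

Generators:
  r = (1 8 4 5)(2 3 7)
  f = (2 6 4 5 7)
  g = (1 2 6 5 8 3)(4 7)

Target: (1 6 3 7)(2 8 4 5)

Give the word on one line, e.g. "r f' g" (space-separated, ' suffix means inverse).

  after f': (2 7 5 4 6)
  after f': (2 5 6 7 4)
  after r: (1 8 4 3 7 5 6 2)
  after r: (1 4 7)(2 8 5 6 3)
  after f': (1 6 3 7)(2 8 4 5)

f' f' r r f'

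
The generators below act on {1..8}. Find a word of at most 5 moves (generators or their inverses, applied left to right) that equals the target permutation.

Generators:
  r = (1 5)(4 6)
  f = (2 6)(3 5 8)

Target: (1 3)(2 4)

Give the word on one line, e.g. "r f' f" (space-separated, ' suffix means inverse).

  after f: (2 6)(3 5 8)
  after r': (1 5 8 3)(2 4 6)
  after f': (1 3)(2 4)

f r' f'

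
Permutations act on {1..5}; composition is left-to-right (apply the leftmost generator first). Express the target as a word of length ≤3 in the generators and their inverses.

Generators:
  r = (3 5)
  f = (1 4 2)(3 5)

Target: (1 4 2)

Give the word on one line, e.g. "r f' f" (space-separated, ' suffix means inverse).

  after r': (3 5)
  after f: (1 4 2)

r' f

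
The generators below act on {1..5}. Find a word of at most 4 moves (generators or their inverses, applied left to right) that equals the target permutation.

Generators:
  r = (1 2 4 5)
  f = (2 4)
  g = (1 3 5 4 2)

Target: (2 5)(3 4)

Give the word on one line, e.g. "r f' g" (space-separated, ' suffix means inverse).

g' f' g' r

  after g': (1 2 4 5 3)
  after f': (1 4 5 3)
  after g': (1 5)(2 4 3)
  after r: (2 5)(3 4)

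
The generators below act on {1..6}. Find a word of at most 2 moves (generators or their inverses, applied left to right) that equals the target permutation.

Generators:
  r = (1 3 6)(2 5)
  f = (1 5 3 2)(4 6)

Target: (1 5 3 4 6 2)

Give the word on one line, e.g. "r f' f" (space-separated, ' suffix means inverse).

  after r: (1 3 6)(2 5)
  after f': (1 5 3 4 6 2)

r f'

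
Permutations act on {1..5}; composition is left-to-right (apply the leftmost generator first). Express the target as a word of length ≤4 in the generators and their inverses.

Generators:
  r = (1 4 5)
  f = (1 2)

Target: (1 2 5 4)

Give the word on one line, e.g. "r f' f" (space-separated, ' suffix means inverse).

  after f': (1 2)
  after r': (1 2 5 4)

f' r'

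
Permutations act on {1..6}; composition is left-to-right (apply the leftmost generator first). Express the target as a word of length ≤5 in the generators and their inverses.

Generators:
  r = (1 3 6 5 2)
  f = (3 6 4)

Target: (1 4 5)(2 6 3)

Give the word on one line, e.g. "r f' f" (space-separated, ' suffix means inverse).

f' f' r r f

  after f': (3 4 6)
  after f': (3 6 4)
  after r: (1 3 5 2)(4 6)
  after r: (1 6 4 5)(2 3)
  after f: (1 4 5)(2 6 3)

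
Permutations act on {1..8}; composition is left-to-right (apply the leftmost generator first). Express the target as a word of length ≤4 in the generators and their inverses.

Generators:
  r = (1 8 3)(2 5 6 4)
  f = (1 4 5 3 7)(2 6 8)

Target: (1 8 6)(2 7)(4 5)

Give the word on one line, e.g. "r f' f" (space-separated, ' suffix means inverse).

f' r f r

  after f': (1 7 3 5 4)(2 8 6)
  after r: (1 7)(2 3 6 5)(4 8)
  after f: (2 7 4)(3 8 5 6)
  after r: (1 8 6)(2 7)(4 5)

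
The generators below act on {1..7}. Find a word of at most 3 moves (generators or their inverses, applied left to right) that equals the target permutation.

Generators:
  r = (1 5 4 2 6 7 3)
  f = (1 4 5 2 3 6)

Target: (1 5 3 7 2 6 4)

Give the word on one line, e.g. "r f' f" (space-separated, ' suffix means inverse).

  after r': (1 3 7 6 2 4 5)
  after f': (1 2)(3 7)(5 6)
  after f': (1 5 3 7 2 6 4)

r' f' f'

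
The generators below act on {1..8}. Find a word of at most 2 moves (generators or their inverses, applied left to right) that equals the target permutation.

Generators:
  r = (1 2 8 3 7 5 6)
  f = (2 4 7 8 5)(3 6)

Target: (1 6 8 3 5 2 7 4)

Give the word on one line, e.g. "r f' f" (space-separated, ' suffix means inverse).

f' r'

  after f': (2 5 8 7 4)(3 6)
  after r': (1 6 8 3 5 2 7 4)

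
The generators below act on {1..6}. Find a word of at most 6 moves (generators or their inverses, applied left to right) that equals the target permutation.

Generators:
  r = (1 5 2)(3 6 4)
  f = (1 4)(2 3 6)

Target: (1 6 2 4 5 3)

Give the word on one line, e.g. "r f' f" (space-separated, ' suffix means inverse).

  after f': (1 4)(2 6 3)
  after r: (1 3)(2 4 5)
  after f': (1 2)(3 4 5 6)
  after f': (1 6 2 4 5 3)

f' r f' f'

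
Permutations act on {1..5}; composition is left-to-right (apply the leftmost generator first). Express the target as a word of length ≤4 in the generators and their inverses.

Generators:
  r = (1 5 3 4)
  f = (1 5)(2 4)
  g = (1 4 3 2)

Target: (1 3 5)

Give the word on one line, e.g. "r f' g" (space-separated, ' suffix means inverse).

  after g: (1 4 3 2)
  after g: (1 3)(2 4)
  after f: (1 3 5)

g g f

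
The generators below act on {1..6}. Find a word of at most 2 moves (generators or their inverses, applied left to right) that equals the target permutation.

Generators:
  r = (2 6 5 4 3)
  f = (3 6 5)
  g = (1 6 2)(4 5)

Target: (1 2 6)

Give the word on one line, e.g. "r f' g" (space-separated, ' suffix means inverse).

g g

  after g: (1 6 2)(4 5)
  after g: (1 2 6)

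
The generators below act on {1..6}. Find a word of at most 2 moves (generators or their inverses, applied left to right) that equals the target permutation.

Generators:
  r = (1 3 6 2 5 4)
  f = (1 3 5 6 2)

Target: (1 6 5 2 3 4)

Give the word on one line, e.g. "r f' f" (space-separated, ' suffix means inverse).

  after f: (1 3 5 6 2)
  after r: (1 6 5 2 3 4)

f r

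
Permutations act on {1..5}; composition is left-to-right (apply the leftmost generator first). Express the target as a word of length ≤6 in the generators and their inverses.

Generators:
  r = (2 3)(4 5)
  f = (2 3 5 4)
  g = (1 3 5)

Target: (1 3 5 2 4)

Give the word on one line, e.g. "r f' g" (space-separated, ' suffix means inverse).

g r g' g' r

  after g: (1 3 5)
  after r: (1 2 3 4 5)
  after g': (1 2)(3 4)
  after g': (1 2 5 3 4)
  after r: (1 3 5 2 4)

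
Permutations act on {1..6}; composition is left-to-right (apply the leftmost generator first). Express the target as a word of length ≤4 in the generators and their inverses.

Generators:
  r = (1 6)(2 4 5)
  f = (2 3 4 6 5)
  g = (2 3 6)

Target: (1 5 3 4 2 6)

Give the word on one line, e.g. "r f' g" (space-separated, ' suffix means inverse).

r' g f'

  after r': (1 6)(2 5 4)
  after g: (1 2 5 4 3 6)
  after f': (1 5 3 4 2 6)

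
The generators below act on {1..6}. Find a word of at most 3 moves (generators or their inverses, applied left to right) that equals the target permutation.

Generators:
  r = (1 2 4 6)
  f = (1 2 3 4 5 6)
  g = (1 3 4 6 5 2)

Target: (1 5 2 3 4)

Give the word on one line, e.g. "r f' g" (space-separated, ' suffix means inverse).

  after r': (1 6 4 2)
  after g: (1 5 2 3 4)

r' g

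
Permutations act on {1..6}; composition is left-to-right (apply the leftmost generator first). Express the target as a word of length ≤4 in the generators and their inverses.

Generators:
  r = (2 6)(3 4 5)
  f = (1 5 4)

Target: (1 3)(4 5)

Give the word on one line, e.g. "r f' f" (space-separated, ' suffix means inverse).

r f r

  after r: (2 6)(3 4 5)
  after f: (1 5 3)(2 6)
  after r: (1 3)(4 5)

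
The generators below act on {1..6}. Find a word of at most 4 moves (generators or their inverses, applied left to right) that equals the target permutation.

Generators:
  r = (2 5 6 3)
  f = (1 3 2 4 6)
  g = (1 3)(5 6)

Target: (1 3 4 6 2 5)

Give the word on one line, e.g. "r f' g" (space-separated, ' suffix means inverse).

r f

  after r: (2 5 6 3)
  after f: (1 3 4 6 2 5)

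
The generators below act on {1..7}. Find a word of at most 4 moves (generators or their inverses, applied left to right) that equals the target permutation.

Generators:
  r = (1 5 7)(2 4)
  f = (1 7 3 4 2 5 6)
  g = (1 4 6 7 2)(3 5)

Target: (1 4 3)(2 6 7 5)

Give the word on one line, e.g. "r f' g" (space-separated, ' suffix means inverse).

g' r' f r

  after g': (1 2 7 6 4)(3 5)
  after r': (1 4 7 6 2 5 3)
  after f: (1 2 6 5 4 3 7)
  after r: (1 4 3)(2 6 7 5)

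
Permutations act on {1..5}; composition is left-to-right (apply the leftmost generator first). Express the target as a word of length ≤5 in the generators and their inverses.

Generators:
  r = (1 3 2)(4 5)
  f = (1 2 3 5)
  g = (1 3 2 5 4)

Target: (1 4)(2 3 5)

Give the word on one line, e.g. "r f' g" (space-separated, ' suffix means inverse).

  after g': (1 4 5 2 3)
  after g': (1 5 3 4 2)
  after r: (1 4)(2 3 5)

g' g' r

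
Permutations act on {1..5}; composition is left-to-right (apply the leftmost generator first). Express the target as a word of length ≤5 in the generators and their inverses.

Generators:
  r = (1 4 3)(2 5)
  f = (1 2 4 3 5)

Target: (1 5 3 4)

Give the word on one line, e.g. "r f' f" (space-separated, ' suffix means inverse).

f' f' f' r' f'

  after f': (1 5 3 4 2)
  after f': (1 3 2 5 4)
  after f': (1 4 5 2 3)
  after r': (2 4)
  after f': (1 5 3 4)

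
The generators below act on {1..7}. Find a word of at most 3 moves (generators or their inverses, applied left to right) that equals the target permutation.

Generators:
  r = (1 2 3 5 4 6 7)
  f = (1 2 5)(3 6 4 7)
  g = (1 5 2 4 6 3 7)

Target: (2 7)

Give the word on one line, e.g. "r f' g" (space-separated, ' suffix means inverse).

g f

  after g: (1 5 2 4 6 3 7)
  after f: (2 7)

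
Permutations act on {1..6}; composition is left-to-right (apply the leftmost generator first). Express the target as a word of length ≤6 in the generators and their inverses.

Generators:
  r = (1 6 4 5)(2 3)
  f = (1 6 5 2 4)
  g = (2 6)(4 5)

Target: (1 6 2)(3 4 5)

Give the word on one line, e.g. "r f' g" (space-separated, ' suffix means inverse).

  after r: (1 6 4 5)(2 3)
  after r: (1 4)(5 6)
  after g': (1 5 2 6 4)
  after r: (2 4 6 5 3)
  after f: (1 6 2)(3 4 5)

r r g' r f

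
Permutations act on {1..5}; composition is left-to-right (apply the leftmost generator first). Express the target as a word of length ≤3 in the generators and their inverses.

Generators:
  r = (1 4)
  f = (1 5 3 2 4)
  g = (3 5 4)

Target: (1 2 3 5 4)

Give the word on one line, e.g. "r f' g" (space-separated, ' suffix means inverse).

  after r: (1 4)
  after f': (1 2 3 5)
  after r: (1 2 3 5 4)

r f' r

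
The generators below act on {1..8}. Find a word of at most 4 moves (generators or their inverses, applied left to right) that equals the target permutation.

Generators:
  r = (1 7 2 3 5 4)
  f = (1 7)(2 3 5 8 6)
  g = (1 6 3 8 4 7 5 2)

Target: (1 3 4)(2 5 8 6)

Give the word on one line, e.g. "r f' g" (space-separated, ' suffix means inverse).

  after g: (1 6 3 8 4 7 5 2)
  after r: (1 6 5 3 8)(2 7 4)
  after g: (1 3 4)(2 5 8 6)

g r g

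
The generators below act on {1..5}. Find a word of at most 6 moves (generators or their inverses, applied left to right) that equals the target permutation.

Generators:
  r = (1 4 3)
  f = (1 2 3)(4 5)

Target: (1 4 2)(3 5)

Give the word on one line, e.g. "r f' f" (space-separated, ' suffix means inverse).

  after r': (1 3 4)
  after f: (2 3 5 4)
  after r': (1 3 5)(2 4)
  after r': (1 4 2)(3 5)

r' f r' r'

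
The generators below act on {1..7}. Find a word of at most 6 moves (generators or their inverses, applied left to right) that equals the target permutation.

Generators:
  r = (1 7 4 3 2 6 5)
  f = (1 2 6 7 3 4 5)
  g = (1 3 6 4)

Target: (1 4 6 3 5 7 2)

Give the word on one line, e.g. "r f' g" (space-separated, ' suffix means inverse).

f g f' g'

  after f: (1 2 6 7 3 4 5)
  after g: (1 2 4 5 3)(6 7)
  after f': (2 3 5 7)
  after g': (1 4 6 3 5 7 2)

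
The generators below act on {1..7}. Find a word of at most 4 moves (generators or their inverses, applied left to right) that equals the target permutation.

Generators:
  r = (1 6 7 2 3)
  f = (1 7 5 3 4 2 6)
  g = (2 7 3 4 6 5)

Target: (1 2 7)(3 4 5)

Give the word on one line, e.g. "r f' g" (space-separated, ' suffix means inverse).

r g f' g'

  after r: (1 6 7 2 3)
  after g: (1 5 2 4 6 3)
  after f': (1 7)(2 3 6 5 4)
  after g': (1 2 7)(3 4 5)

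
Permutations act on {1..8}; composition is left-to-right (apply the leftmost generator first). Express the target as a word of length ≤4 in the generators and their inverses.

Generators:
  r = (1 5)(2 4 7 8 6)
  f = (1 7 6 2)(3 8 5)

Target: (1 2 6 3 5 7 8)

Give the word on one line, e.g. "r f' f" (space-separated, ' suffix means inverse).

  after r': (1 5)(2 6 8 7 4)
  after f': (1 8)(2 7 4 6 3 5)
  after r: (1 6 3)(2 8 5 4)
  after r: (1 2 6 3 5 7 8)

r' f' r r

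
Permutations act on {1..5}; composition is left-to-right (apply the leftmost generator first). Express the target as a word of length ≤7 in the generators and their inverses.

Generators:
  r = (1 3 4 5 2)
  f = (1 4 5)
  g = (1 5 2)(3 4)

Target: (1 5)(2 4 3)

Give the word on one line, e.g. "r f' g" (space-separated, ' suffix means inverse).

g' f g' g' f'

  after g': (1 2 5)(3 4)
  after f: (1 2)(3 5 4)
  after g': (1 5 3)
  after g': (2 5 4 3)
  after f': (1 5)(2 4 3)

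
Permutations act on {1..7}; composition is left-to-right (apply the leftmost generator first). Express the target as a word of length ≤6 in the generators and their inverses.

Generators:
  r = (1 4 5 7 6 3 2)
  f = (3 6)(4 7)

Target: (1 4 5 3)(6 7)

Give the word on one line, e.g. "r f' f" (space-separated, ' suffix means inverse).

  after r': (1 2 3 6 7 5 4)
  after f': (1 2 6 4)(5 7)
  after r: (2 3)(5 6)
  after r: (1 4 5 3)(6 7)

r' f' r r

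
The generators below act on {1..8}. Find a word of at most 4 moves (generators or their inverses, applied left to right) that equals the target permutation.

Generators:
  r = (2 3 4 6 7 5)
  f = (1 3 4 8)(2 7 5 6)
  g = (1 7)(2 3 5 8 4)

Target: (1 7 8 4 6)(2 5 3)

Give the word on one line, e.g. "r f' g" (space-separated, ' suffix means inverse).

  after r: (2 3 4 6 7 5)
  after g: (1 7 8 4 6)(2 5 3)

r g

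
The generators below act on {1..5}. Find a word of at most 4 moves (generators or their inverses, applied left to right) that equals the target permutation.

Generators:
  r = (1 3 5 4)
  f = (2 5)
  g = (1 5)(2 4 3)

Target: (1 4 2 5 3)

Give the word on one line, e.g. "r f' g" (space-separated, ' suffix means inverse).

  after r': (1 4 5 3)
  after f': (1 4 2 5 3)

r' f'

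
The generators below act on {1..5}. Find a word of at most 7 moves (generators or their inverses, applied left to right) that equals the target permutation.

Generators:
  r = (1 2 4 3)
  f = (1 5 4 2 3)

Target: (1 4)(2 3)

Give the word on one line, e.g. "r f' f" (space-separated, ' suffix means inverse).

f' f' r f r

  after f': (1 3 2 4 5)
  after f': (1 2 5 3 4)
  after r: (1 4 2 5)
  after f: (1 2 4 3)
  after r: (1 4)(2 3)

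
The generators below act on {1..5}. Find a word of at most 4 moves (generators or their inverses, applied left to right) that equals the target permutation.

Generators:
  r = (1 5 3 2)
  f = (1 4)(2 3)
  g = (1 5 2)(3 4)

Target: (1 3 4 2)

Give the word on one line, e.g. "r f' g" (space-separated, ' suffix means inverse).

  after r: (1 5 3 2)
  after r: (1 3)(2 5)
  after f': (1 2 5 3 4)
  after r': (1 3 4 2)

r r f' r'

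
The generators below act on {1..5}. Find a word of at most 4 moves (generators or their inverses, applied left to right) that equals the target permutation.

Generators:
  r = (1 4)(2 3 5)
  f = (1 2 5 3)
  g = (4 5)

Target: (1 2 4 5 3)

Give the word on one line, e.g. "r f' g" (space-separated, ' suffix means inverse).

g' f' g' r'

  after g': (4 5)
  after f': (1 3 5 4 2)
  after g': (1 3 4 2)
  after r': (1 2 4 5 3)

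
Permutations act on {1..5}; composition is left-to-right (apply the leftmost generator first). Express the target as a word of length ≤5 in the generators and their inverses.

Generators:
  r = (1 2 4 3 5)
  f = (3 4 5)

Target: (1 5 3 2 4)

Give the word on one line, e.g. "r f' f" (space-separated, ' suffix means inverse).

r' r' f'

  after r': (1 5 3 4 2)
  after r': (1 3 2 5 4)
  after f': (1 5 3 2 4)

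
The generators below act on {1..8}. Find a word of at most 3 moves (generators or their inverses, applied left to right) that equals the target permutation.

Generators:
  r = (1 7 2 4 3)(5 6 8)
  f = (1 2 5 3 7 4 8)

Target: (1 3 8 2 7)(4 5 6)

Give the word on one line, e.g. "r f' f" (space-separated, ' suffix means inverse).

r f'

  after r: (1 7 2 4 3)(5 6 8)
  after f': (1 3 8 2 7)(4 5 6)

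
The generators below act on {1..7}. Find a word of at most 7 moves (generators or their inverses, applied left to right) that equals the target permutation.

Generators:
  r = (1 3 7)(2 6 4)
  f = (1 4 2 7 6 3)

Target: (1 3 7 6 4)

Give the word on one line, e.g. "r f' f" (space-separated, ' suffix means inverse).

f' f' f' r f'

  after f': (1 3 6 7 2 4)
  after f': (1 6 2)(3 7 4)
  after f': (1 7)(2 3)(4 6)
  after r: (2 7 3 6)
  after f': (1 3 7 6 4)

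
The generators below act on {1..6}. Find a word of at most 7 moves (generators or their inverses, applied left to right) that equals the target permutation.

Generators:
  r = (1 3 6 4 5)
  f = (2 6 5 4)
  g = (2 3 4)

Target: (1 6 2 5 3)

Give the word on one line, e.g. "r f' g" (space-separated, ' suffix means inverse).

f r' g f' g

  after f: (2 6 5 4)
  after r': (1 5 6 4 2 3)
  after g: (1 5 6 2 4 3)
  after f': (1 6 4 3)(2 5)
  after g: (1 6 2 5 3)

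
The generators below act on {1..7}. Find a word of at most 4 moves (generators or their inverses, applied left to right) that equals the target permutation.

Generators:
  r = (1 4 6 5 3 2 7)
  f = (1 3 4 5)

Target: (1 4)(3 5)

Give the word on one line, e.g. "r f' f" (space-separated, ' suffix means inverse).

  after f': (1 5 4 3)
  after f': (1 4)(3 5)

f' f'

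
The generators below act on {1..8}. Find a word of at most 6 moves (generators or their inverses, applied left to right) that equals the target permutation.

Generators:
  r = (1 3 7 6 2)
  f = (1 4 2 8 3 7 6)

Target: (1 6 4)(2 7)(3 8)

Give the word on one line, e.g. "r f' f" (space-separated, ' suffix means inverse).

f r' f' r' r'

  after f: (1 4 2 8 3 7 6)
  after r': (1 4 6 2 8)
  after f': (3 8 6 4 7)
  after r': (1 2 6 4 3 8 7)
  after r': (1 6 4)(2 7)(3 8)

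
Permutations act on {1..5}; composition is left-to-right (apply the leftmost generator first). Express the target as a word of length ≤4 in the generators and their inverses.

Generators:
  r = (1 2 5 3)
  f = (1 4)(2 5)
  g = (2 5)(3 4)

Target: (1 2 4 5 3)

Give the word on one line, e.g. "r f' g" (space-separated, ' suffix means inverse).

  after g: (2 5)(3 4)
  after r': (1 3 4 5)
  after r': (1 5 3 4 2)
  after f: (1 2 4 5 3)

g r' r' f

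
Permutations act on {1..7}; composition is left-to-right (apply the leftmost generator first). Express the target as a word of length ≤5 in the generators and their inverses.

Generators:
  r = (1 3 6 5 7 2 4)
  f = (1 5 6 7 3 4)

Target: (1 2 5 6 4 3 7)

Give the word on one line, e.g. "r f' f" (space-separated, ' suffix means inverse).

r' f' r' f' r'

  after r': (1 4 2 7 5 6 3)
  after f': (1 3 4 2 6 7)
  after r': (2 3)(4 7)(5 6)
  after f': (1 4 6)(2 7 3)
  after r': (1 2 5 6 4 3 7)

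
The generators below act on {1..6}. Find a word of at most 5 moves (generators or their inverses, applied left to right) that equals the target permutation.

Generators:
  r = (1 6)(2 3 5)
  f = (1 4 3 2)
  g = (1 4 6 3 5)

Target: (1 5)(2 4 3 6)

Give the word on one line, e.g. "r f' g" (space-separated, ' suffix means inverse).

g' f f

  after g': (1 5 3 6 4)
  after f: (1 5 2)(3 6)
  after f: (1 5)(2 4 3 6)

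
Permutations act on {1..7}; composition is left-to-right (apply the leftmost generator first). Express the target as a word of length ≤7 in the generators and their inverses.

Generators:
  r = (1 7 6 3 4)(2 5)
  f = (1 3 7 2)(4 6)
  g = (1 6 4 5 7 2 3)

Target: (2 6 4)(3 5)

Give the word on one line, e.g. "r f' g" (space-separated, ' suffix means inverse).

  after r': (1 4 3 6 7)(2 5)
  after g': (1 6 5 7 3)(2 4)
  after r: (1 3 7 4 5 6 2)
  after f: (1 7 6)(2 3)(4 5)
  after r': (2 6 4)(3 5)

r' g' r f r'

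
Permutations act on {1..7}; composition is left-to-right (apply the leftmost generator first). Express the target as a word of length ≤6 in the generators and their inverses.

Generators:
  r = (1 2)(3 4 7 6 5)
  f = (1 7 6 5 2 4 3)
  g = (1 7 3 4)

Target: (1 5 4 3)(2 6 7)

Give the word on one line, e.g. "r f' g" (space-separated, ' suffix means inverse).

  after f': (1 3 4 2 5 6 7)
  after r': (1 5 7 2 6 4)
  after g: (1 5 3 4 7 2 6)
  after g: (1 5 4 3)(2 6 7)

f' r' g g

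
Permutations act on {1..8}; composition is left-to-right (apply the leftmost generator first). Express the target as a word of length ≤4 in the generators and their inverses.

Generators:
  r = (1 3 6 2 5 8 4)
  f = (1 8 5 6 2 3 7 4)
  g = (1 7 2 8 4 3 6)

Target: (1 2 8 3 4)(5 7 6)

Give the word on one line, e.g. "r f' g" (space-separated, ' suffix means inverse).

  after f: (1 8 5 6 2 3 7 4)
  after r': (1 5 3 7 8 2)
  after f': (1 8 6 5 2 4 7)
  after g': (1 2 8 3 4)(5 7 6)

f r' f' g'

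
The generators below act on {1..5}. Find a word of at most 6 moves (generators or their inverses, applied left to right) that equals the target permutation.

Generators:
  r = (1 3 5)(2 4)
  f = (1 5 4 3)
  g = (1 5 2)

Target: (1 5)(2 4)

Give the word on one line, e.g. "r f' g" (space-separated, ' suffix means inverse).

f r g' g'

  after f: (1 5 4 3)
  after r: (2 4 5)
  after g': (1 2 4)
  after g': (1 5)(2 4)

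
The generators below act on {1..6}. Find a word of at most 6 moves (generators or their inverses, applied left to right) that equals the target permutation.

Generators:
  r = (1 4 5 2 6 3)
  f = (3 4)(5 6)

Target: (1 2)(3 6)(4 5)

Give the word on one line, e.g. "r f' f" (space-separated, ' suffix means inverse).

  after r': (1 3 6 2 5 4)
  after r': (1 6 5)(2 4 3)
  after f: (1 5)(2 3)
  after r: (1 2)(3 6)(4 5)

r' r' f r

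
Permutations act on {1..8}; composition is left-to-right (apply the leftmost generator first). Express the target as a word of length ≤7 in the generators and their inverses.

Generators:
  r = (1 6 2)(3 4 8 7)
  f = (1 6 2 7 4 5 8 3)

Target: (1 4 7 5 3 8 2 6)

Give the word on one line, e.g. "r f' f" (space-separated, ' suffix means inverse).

  after r: (1 6 2)(3 4 8 7)
  after r: (1 2 6)(3 8)(4 7)
  after f: (1 7 5 8)
  after r: (1 3 4 8 6 2)(5 7)
  after r: (1 4 7 5 3 8 2 6)

r r f r r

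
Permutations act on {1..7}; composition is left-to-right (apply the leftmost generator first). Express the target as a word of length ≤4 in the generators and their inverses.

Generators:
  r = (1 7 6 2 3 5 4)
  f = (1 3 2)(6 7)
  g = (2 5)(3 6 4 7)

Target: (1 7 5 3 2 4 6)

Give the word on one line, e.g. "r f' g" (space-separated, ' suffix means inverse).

  after g: (2 5)(3 6 4 7)
  after r: (1 7 5 3 2 4 6)

g r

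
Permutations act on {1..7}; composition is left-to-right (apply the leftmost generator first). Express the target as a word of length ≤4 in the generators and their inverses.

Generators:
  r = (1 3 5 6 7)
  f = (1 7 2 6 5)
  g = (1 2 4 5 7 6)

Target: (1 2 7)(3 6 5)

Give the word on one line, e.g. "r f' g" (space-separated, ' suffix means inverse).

f f r r

  after f: (1 7 2 6 5)
  after f: (1 2 5 7 6)
  after r: (1 2 6 3 5)
  after r: (1 2 7)(3 6 5)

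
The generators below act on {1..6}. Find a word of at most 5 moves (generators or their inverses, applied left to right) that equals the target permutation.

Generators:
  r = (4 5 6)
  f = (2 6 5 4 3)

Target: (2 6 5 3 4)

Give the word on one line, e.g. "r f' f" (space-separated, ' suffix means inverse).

  after r: (4 5 6)
  after f: (2 6 3)
  after r: (2 4 5 6 3)
  after f': (2 5)(4 6)
  after f': (2 6 5 3 4)

r f r f' f'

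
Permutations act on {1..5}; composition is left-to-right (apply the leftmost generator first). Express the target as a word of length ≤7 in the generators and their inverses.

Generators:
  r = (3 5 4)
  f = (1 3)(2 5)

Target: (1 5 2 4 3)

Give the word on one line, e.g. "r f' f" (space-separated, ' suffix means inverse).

f r' r' f' f'

  after f: (1 3)(2 5)
  after r': (1 4 5 2 3)
  after r': (1 5 2 4 3)
  after f': (1 2 4)
  after f': (1 5 2 4 3)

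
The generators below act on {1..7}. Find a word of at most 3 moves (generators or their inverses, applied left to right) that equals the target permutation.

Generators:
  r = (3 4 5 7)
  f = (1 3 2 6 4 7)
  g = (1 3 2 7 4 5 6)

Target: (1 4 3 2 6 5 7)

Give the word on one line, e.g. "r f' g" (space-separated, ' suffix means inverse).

  after f: (1 3 2 6 4 7)
  after r: (1 4 3 2 6 5 7)

f r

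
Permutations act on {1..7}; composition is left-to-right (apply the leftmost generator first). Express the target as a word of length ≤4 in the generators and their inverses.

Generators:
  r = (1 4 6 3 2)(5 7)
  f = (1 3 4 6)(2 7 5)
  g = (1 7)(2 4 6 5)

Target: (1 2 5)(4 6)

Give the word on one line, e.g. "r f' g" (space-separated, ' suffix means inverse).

g' r' f' f'

  after g': (1 7)(2 5 6 4)
  after r': (1 5 4 3 6)(2 7)
  after f': (1 7 5 3 4)
  after f': (1 2 5)(4 6)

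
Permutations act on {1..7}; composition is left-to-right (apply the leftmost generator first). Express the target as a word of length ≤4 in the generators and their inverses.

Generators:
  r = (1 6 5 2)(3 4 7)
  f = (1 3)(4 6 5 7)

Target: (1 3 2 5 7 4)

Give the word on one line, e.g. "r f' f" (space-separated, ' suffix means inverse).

f r r r

  after f: (1 3)(4 6 5 7)
  after r: (1 4 5 3 6 2)
  after r: (1 7 3 5 4 2 6)
  after r: (1 3 2 5 7 4)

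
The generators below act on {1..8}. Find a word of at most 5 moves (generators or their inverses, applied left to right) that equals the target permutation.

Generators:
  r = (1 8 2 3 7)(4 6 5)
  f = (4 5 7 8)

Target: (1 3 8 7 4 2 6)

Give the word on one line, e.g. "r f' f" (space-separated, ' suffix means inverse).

  after r: (1 8 2 3 7)(4 6 5)
  after r: (1 2 7 8 3)(4 5 6)
  after f: (1 2 8 3)(4 7)(5 6)
  after f: (1 2 4 8 3)(5 6 7)
  after r: (1 3 8 7 4 2 6)

r r f f r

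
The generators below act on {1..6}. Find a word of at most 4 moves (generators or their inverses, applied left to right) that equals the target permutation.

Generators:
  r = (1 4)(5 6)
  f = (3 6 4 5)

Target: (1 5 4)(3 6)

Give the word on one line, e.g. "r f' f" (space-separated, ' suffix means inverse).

r' f r' r'

  after r': (1 4)(5 6)
  after f: (1 5 4)(3 6)
  after r': (1 6 3 5)
  after r': (1 5 4)(3 6)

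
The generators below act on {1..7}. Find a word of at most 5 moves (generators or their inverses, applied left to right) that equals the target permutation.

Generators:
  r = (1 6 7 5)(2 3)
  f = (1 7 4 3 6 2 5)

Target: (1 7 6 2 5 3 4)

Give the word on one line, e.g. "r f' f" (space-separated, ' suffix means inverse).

r r f' r r

  after r: (1 6 7 5)(2 3)
  after r: (1 7)(5 6)
  after f': (2 6)(3 4 7 5)
  after r: (1 6 3 4 5 2 7)
  after r: (1 7 6 2 5 3 4)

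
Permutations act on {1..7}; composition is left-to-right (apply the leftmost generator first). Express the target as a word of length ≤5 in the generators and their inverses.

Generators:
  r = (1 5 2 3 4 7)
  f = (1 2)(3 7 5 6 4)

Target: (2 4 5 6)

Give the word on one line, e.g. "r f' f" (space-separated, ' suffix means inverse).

  after f: (1 2)(3 7 5 6 4)
  after r': (1 5 6 3 4 2 7)
  after r': (2 4 5 6)

f r' r'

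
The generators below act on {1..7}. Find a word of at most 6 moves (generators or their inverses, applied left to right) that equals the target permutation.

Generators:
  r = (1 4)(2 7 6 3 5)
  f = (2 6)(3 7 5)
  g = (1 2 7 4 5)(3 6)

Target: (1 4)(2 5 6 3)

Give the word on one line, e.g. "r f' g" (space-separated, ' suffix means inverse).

  after f': (2 6)(3 5 7)
  after r: (1 4)(2 3)(5 6 7)
  after f: (1 4)(2 7 3 6 5)
  after f: (1 4)(2 5 6 3)

f' r f f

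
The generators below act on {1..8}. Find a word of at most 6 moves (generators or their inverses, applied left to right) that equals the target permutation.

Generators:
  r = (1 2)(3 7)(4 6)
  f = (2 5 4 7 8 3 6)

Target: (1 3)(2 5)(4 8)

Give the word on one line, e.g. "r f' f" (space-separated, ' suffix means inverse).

r' f' r f r

  after r': (1 2)(3 7)(4 6)
  after f': (1 6 5 2)(3 4)(7 8)
  after r: (1 4 7 8 3 6 5)
  after f: (1 7 3 2 5)(4 8 6)
  after r: (1 3)(2 5)(4 8)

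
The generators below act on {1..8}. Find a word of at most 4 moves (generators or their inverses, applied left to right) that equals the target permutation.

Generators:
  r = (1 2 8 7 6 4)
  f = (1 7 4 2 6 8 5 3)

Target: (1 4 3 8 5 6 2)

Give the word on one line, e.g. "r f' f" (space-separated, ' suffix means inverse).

r' r' f' f'

  after r': (1 4 6 7 8 2)
  after r': (1 6 8)(2 4 7)
  after f': (1 2 7 4)(3 5 8)
  after f': (1 4 3 8 5 6 2)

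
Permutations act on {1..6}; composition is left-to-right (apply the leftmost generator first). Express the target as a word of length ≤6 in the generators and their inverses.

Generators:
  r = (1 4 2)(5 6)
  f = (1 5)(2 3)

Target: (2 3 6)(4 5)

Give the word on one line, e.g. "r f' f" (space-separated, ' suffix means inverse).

  after r': (1 2 4)(5 6)
  after f: (1 3 2 4 5 6)
  after r: (1 3)(4 6)
  after f': (1 2 3 5)(4 6)
  after r: (2 3 6)(4 5)

r' f r f' r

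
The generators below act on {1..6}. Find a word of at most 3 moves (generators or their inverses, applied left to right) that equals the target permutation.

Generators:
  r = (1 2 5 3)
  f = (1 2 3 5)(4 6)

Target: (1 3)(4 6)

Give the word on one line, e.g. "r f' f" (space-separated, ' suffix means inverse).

r r f'

  after r: (1 2 5 3)
  after r: (1 5)(2 3)
  after f': (1 3)(4 6)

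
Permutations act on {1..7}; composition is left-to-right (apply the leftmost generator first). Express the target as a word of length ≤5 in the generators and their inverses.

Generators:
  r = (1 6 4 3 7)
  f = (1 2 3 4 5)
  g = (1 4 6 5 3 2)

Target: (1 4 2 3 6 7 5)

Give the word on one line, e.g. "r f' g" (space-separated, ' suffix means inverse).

g f' r r g

  after g: (1 4 6 5 3 2)
  after f': (1 3)(2 5)(4 6)
  after r: (1 7)(2 5)(3 6)
  after r: (2 5)(3 4)(6 7)
  after g: (1 4 2 3 6 7 5)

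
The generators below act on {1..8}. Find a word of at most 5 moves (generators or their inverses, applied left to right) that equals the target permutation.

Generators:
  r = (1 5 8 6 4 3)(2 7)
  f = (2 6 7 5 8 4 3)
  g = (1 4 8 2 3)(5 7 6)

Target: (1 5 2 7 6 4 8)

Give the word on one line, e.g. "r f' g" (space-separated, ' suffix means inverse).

r r g' f' f'

  after r: (1 5 8 6 4 3)(2 7)
  after r: (1 8 4)(3 5 6)
  after g': (1 4 3 6 2 8)(5 7)
  after f': (1 8)(2 5 6 3)
  after f': (1 5 2 7 6 4 8)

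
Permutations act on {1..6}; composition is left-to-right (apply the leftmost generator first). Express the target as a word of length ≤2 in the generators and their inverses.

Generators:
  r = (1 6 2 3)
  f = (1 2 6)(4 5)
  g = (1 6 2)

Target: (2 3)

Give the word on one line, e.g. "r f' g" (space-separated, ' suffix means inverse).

g r'

  after g: (1 6 2)
  after r': (2 3)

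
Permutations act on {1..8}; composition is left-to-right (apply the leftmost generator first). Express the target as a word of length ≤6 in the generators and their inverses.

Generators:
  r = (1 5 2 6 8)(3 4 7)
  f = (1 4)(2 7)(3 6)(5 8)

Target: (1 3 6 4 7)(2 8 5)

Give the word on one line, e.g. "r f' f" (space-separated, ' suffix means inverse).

  after r: (1 5 2 6 8)(3 4 7)
  after f': (1 8 4 2 3)(5 7 6)
  after r: (2 4 6)(3 5)(7 8)
  after f': (1 4 3 8 2)(5 6 7)
  after r': (1 3 6 4 7)(2 8 5)

r f' r f' r'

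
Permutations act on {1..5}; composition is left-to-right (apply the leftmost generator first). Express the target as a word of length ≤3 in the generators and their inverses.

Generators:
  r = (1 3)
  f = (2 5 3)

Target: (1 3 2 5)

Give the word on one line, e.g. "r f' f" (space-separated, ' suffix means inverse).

f r

  after f: (2 5 3)
  after r: (1 3 2 5)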